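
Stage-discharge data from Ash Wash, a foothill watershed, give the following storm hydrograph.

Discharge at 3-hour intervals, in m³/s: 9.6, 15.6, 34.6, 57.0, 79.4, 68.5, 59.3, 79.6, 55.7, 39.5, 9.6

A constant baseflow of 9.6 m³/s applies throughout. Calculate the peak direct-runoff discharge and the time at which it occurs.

Subtracting baseflow gives direct-runoff ordinates: 0.0, 6.0, 25.0, 47.4, 69.8, 58.9, 49.7, 70.0, 46.1, 29.9, 0.0 m³/s.
The maximum is 70.0 m³/s, occurring at the reading for t = 21 h.

Q_p = 70.0 m³/s at t = 21 h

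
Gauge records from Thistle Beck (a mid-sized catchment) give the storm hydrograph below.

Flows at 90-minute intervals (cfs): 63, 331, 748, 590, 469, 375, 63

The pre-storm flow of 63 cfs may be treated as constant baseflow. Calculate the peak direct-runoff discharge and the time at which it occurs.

Q_p = 685.0 cfs at t = 3 h

Subtracting baseflow gives direct-runoff ordinates: 0.0, 268.0, 685.0, 527.0, 406.0, 312.0, 0.0 cfs.
The maximum is 685.0 cfs, occurring at the reading for t = 3 h.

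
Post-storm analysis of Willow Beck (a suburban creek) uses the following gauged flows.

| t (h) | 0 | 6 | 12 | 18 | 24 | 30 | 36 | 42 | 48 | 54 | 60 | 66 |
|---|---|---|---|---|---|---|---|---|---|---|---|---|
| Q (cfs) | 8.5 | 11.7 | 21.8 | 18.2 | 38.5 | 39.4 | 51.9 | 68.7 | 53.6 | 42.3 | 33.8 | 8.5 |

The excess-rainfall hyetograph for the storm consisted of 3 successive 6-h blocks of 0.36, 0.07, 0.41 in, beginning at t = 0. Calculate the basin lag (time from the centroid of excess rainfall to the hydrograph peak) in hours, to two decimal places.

t_L ≈ 32.64 h

Centroid of excess rainfall: t_c = Σ P_i·t̄_i / ΣP_i = 9.3571 h (block centres at 3, 9, 15 h).
Hydrograph peak occurs at t = 42 h, so basin lag t_L = 42 − 9.3571 = 32.64 h.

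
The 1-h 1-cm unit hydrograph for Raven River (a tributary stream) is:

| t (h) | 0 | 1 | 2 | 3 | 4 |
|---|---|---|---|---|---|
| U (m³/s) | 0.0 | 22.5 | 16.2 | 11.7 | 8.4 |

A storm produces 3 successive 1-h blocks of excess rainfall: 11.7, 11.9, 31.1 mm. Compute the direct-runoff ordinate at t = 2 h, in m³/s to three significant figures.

Q ≈ 45.7 m³/s

By discrete convolution, Q_j = Σ (P_i / 10 mm) · U_{j−i}.
At t = 2 h (j=2): Q = (11.7/10)·16.2 + (11.9/10)·22.5 + (31.1/10)·0.0 = 45.7 m³/s.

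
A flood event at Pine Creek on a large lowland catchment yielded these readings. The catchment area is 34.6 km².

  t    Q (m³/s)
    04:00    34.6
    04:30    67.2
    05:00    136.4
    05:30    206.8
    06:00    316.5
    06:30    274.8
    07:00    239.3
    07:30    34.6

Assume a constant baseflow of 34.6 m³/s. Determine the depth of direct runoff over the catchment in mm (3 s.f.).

d ≈ 53.8 mm

Direct runoff: 0.0, 32.6, 101.8, 172.2, 281.9, 240.2, 204.7, 0.0 m³/s; ΣQ_DR = 1033 m³/s.
V = ΣQ_DR · Δt = 1033 × 1800 s = 1.860 × 10^6 m³.
Over A = 34.6 km², depth = V / A = 53.8 mm.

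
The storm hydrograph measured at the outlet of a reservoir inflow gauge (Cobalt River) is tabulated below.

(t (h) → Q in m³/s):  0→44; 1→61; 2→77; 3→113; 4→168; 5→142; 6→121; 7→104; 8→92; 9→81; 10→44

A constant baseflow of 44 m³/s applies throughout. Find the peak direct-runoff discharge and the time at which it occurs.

Subtracting baseflow gives direct-runoff ordinates: 0.0, 17.0, 33.0, 69.0, 124.0, 98.0, 77.0, 60.0, 48.0, 37.0, 0.0 m³/s.
The maximum is 124.0 m³/s, occurring at the reading for t = 4 h.

Q_p = 124.0 m³/s at t = 4 h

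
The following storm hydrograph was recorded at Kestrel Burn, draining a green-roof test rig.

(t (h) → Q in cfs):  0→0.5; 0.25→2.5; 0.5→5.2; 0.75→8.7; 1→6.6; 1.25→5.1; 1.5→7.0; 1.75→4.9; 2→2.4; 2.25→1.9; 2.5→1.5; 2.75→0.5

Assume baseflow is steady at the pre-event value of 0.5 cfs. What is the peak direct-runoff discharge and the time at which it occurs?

Q_p = 8.2 cfs at t = 0.75 h

Subtracting baseflow gives direct-runoff ordinates: 0.0, 2.0, 4.7, 8.2, 6.1, 4.6, 6.5, 4.4, 1.9, 1.4, 1.0, 0.0 cfs.
The maximum is 8.2 cfs, occurring at the reading for t = 0.75 h.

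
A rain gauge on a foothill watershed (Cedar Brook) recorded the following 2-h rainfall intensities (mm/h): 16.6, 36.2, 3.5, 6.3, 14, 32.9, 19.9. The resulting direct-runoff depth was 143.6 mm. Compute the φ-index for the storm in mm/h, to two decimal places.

φ ≈ 9.56 mm/h

Only the 5 blocks with intensity above φ contribute runoff: 16.6, 36.2, 14, 32.9, 19.9 mm/h.
Σ(I−φ)·Δt = d  ⇒  (16.6+36.2+14+32.9+19.9 − 5φ)·2 = 143.6
φ = (119.6 − 143.6/2) / 5 = 9.56 mm/h.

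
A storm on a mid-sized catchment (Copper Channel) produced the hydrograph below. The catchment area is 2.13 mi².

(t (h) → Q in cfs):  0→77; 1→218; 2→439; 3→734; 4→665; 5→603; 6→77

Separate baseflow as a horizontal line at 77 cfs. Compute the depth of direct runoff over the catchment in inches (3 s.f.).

d ≈ 1.65 in

Direct runoff: 0.0, 141.0, 362.0, 657.0, 588.0, 526.0, 0.0 cfs; ΣQ_DR = 2274 cfs.
V = ΣQ_DR · Δt = 2274 × 3600 s = 8.186 × 10^6 ft³.
Over A = 2.13 mi², depth = V / A = 1.65 in.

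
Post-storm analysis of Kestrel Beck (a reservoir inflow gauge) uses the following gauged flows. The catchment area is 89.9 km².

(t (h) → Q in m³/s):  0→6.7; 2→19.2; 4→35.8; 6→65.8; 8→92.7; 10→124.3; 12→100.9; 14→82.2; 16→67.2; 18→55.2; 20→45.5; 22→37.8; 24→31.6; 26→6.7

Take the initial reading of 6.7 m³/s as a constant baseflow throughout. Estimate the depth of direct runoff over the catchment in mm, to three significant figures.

d ≈ 54.3 mm

Direct runoff: 0.0, 12.5, 29.1, 59.1, 86.0, 117.6, 94.2, 75.5, 60.5, 48.5, 38.8, 31.1, 24.9, 0.0 m³/s; ΣQ_DR = 677.8 m³/s.
V = ΣQ_DR · Δt = 677.8 × 7200 s = 4.880 × 10^6 m³.
Over A = 89.9 km², depth = V / A = 54.3 mm.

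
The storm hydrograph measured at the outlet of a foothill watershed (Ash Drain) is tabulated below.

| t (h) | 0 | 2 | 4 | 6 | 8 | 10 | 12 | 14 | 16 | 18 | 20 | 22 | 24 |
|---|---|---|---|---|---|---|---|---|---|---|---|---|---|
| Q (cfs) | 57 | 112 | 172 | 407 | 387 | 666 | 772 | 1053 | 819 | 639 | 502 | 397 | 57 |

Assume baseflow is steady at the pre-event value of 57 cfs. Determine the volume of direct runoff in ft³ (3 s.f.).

V ≈ 3.82 × 10^7 ft³

Direct-runoff ordinates (Q − Q_b): 0.0, 55.0, 115.0, 350.0, 330.0, 609.0, 715.0, 996.0, 762.0, 582.0, 445.0, 340.0, 0.0 cfs.
ΣQ_DR = 5299 cfs.
With Δt = 2 h = 7200 s, V = ΣQ_DR · Δt = 5299 × 7200 = 3.82 × 10^7 ft³.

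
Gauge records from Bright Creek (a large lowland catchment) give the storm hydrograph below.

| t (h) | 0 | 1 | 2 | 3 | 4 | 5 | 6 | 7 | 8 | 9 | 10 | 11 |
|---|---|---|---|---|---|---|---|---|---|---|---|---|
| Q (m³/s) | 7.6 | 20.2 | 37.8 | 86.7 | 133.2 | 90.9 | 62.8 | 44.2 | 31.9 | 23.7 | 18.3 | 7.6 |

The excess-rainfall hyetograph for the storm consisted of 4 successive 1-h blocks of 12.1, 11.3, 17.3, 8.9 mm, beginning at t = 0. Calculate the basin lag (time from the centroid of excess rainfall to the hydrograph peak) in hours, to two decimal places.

Centroid of excess rainfall: t_c = Σ P_i·t̄_i / ΣP_i = 1.9637 h (block centres at 0.5, 1.5, 2.5, 3.5 h).
Hydrograph peak occurs at t = 4 h, so basin lag t_L = 4 − 1.9637 = 2.04 h.

t_L ≈ 2.04 h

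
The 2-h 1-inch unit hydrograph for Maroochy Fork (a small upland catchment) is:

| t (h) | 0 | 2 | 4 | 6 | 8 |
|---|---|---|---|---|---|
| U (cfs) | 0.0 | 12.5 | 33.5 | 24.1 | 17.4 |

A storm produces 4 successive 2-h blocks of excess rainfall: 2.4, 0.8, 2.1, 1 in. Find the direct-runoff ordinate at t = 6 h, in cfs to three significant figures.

Q ≈ 111 cfs

By discrete convolution, Q_j = Σ (P_i / 1 in) · U_{j−i}.
At t = 6 h (j=3): Q = (2.4/1)·24.1 + (0.8/1)·33.5 + (2.1/1)·12.5 + (1/1)·0.0 = 111 cfs.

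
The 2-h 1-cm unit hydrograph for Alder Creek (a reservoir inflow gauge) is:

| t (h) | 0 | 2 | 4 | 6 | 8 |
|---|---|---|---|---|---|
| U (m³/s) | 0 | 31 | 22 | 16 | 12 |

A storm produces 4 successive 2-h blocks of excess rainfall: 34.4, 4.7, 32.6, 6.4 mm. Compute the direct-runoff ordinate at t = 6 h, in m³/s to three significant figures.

By discrete convolution, Q_j = Σ (P_i / 10 mm) · U_{j−i}.
At t = 6 h (j=3): Q = (34.4/10)·16 + (4.7/10)·22 + (32.6/10)·31 + (6.4/10)·0 = 166 m³/s.

Q ≈ 166 m³/s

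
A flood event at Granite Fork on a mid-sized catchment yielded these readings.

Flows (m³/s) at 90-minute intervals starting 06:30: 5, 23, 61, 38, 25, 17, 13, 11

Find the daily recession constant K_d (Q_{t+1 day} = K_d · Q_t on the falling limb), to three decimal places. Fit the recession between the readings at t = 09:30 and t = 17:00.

Between t = 09:30 and t = 17:00 the flow falls from 61 to 11 m³/s over 5×1.5 h = 7.5 h.
Per-interval ratio K = (11/61)^(1/5) = 0.7099; K_d = K^(24/1.5) = 0.004.

K_d ≈ 0.004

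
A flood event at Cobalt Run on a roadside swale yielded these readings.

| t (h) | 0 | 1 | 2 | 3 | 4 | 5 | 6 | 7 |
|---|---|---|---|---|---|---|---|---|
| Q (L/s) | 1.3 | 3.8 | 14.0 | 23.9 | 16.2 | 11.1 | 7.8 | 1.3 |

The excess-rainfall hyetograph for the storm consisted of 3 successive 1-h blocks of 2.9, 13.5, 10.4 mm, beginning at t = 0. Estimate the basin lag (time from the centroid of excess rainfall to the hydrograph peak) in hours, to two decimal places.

t_L ≈ 1.22 h

Centroid of excess rainfall: t_c = Σ P_i·t̄_i / ΣP_i = 1.7799 h (block centres at 0.5, 1.5, 2.5 h).
Hydrograph peak occurs at t = 3 h, so basin lag t_L = 3 − 1.7799 = 1.22 h.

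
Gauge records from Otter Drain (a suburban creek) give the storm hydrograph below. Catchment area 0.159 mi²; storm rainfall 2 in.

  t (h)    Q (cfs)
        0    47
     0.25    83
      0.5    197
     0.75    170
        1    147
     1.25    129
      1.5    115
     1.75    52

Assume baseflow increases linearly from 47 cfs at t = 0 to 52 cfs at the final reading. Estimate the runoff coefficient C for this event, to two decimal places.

ΣQ_DR = 544.0 cfs; V = ΣQ_DR·Δt = 4.896 × 10^5 ft³.
Runoff depth d = V / A = 1.325 in.
C = d / P = 1.325 / 2 = 0.66.

C ≈ 0.66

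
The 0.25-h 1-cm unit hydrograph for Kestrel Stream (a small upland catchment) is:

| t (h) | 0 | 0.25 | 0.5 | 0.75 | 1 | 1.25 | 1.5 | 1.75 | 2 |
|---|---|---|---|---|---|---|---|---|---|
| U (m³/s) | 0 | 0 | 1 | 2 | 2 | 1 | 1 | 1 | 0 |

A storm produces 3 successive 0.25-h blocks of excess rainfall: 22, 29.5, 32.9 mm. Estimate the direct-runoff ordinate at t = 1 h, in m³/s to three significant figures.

By discrete convolution, Q_j = Σ (P_i / 10 mm) · U_{j−i}.
At t = 1 h (j=4): Q = (22/10)·2 + (29.5/10)·2 + (32.9/10)·1 = 13.6 m³/s.

Q ≈ 13.6 m³/s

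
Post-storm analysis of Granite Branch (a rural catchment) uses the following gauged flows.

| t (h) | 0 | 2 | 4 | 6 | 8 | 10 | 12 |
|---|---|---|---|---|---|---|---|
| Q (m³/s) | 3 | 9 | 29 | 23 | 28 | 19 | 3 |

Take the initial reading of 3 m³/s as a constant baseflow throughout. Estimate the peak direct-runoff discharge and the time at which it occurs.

Q_p = 26.0 m³/s at t = 4 h

Subtracting baseflow gives direct-runoff ordinates: 0.0, 6.0, 26.0, 20.0, 25.0, 16.0, 0.0 m³/s.
The maximum is 26.0 m³/s, occurring at the reading for t = 4 h.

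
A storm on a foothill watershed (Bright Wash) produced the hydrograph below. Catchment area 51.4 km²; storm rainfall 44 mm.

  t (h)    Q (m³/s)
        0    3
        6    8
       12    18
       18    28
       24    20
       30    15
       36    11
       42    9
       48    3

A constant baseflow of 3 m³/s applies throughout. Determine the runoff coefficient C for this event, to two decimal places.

ΣQ_DR = 88.00 m³/s; V = ΣQ_DR·Δt = 1.901 × 10^6 m³.
Runoff depth d = V / A = 36.98 mm.
C = d / P = 36.98 / 44 = 0.84.

C ≈ 0.84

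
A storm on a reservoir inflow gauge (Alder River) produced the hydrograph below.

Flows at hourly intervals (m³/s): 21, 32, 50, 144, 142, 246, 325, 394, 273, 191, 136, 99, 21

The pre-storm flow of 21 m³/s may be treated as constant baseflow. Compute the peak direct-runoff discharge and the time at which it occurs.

Q_p = 373.0 m³/s at t = 7 h

Subtracting baseflow gives direct-runoff ordinates: 0.0, 11.0, 29.0, 123.0, 121.0, 225.0, 304.0, 373.0, 252.0, 170.0, 115.0, 78.0, 0.0 m³/s.
The maximum is 373.0 m³/s, occurring at the reading for t = 7 h.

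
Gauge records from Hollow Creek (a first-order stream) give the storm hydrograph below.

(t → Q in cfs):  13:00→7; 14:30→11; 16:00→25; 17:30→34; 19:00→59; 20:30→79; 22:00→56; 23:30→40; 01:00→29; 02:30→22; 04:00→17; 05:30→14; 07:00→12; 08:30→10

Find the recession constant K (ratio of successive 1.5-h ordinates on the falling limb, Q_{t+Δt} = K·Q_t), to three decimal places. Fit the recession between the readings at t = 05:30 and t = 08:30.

K ≈ 0.845

Using the recession-limb readings at t = 05:30 and t = 08:30: Q falls from 14 to 10 cfs over 2 intervals.
K = (Q₂/Q₁)^(1/2) = (10/14)^(1/2) = 0.845.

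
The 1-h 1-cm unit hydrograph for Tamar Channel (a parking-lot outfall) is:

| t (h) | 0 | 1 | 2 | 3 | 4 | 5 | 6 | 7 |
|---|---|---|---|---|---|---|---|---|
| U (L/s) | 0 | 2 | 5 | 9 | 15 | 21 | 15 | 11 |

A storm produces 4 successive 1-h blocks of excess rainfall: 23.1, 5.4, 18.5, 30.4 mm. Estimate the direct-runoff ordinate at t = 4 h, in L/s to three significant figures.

Q ≈ 54.8 L/s

By discrete convolution, Q_j = Σ (P_i / 10 mm) · U_{j−i}.
At t = 4 h (j=4): Q = (23.1/10)·15 + (5.4/10)·9 + (18.5/10)·5 + (30.4/10)·2 = 54.8 L/s.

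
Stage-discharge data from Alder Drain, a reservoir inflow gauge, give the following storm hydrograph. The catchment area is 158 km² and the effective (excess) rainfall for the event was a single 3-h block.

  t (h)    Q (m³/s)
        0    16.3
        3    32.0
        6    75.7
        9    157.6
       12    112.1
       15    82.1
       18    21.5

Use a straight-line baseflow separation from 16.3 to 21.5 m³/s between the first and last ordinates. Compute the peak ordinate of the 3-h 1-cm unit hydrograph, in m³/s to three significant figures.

Direct runoff: 0.00, 14.83, 57.67, 138.70, 92.33, 61.47, 0.00 m³/s; ΣQ_DR = 365.0 m³/s, peak = 138.70 m³/s.
Runoff depth d = ΣQ_DR·Δt / A = 365.0 × 10800 / (158 km²) = 24.95 mm.
The 1-cm UH is the DRH scaled by (10 mm)/d, so U_p = 138.70 × 10/24.95 = 55.6 m³/s.

U_p ≈ 55.6 m³/s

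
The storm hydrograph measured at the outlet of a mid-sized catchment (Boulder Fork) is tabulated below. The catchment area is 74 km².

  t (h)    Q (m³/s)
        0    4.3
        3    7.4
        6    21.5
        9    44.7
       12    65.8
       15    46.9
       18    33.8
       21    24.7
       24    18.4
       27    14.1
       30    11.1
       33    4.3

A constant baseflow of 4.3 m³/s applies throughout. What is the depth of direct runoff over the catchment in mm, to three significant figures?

Direct runoff: 0.0, 3.1, 17.2, 40.4, 61.5, 42.6, 29.5, 20.4, 14.1, 9.8, 6.8, 0.0 m³/s; ΣQ_DR = 245.4 m³/s.
V = ΣQ_DR · Δt = 245.4 × 10800 s = 2.650 × 10^6 m³.
Over A = 74 km², depth = V / A = 35.8 mm.

d ≈ 35.8 mm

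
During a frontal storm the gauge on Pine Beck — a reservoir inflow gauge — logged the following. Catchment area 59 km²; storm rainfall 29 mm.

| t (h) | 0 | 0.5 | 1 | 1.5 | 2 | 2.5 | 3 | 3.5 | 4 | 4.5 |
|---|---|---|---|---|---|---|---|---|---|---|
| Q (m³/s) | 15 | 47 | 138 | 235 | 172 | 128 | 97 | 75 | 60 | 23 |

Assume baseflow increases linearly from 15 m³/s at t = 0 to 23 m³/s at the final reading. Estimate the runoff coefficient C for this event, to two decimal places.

ΣQ_DR = 800.0 m³/s; V = ΣQ_DR·Δt = 1.440 × 10^6 m³.
Runoff depth d = V / A = 24.41 mm.
C = d / P = 24.41 / 29 = 0.84.

C ≈ 0.84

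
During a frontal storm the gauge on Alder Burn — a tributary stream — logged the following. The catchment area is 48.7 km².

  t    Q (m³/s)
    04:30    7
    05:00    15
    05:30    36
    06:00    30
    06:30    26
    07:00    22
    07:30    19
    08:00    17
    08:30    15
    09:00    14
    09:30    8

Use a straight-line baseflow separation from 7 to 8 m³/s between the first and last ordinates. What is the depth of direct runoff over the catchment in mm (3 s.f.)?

d ≈ 4.68 mm

Direct runoff: 0.00, 7.90, 28.80, 22.70, 18.60, 14.50, 11.40, 9.30, 7.20, 6.10, 0.00 m³/s; ΣQ_DR = 126.5 m³/s.
V = ΣQ_DR · Δt = 126.5 × 1800 s = 2.277 × 10^5 m³.
Over A = 48.7 km², depth = V / A = 4.68 mm.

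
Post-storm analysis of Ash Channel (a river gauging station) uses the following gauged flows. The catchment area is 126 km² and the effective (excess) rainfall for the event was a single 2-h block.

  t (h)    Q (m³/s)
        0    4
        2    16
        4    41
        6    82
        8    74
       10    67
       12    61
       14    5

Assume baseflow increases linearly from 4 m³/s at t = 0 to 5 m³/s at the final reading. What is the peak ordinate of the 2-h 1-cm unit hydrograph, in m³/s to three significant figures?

Direct runoff: 0.00, 11.86, 36.71, 77.57, 69.43, 62.29, 56.14, 0.00 m³/s; ΣQ_DR = 314.0 m³/s, peak = 77.57 m³/s.
Runoff depth d = ΣQ_DR·Δt / A = 314.0 × 7200 / (126 km²) = 17.94 mm.
The 1-cm UH is the DRH scaled by (10 mm)/d, so U_p = 77.57 × 10/17.94 = 43.2 m³/s.

U_p ≈ 43.2 m³/s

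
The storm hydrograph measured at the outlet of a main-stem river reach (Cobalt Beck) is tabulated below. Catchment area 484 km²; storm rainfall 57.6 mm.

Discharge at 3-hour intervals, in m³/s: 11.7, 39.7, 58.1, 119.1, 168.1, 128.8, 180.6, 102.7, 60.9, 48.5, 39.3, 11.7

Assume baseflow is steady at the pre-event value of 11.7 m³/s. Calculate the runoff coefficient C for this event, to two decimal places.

ΣQ_DR = 828.8 m³/s; V = ΣQ_DR·Δt = 8.951 × 10^6 m³.
Runoff depth d = V / A = 18.49 mm.
C = d / P = 18.49 / 57.6 = 0.32.

C ≈ 0.32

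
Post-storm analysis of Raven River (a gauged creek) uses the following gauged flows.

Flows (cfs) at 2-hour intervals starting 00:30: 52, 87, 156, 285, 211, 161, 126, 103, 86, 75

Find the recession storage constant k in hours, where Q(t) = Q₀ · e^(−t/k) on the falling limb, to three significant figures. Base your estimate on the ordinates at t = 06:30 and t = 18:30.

k ≈ 8.99 h

On the falling limb, Q drops from 285 to 75 cfs between t = 06:30 and t = 18:30 (Δt = 12 h).
k = −Δt / ln(Q₂/Q₁) = −12 / ln(75/285) = 8.99 h.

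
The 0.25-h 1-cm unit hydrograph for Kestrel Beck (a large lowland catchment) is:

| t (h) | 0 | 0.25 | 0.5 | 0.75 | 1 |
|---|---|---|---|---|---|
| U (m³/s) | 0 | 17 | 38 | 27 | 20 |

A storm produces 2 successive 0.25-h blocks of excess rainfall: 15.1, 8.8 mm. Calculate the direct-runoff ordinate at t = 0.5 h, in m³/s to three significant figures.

Q ≈ 72.3 m³/s

By discrete convolution, Q_j = Σ (P_i / 10 mm) · U_{j−i}.
At t = 0.5 h (j=2): Q = (15.1/10)·38 + (8.8/10)·17 = 72.3 m³/s.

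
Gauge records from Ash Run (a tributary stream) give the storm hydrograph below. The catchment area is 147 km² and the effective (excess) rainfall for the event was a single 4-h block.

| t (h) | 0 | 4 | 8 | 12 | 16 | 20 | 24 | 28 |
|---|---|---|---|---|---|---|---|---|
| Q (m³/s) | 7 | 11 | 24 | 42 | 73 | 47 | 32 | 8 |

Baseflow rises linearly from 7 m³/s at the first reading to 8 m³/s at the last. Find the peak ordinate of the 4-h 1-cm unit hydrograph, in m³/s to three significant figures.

U_p ≈ 36.3 m³/s

Direct runoff: 0.00, 3.86, 16.71, 34.57, 65.43, 39.29, 24.14, 0.00 m³/s; ΣQ_DR = 184.0 m³/s, peak = 65.43 m³/s.
Runoff depth d = ΣQ_DR·Δt / A = 184.0 × 14400 / (147 km²) = 18.02 mm.
The 1-cm UH is the DRH scaled by (10 mm)/d, so U_p = 65.43 × 10/18.02 = 36.3 m³/s.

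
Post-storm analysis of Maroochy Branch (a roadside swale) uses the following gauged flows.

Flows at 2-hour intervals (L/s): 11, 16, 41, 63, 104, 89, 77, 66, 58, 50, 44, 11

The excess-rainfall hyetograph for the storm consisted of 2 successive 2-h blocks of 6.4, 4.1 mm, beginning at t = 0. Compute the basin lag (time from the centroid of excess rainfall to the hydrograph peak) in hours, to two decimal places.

Centroid of excess rainfall: t_c = Σ P_i·t̄_i / ΣP_i = 1.7810 h (block centres at 1, 3 h).
Hydrograph peak occurs at t = 8 h, so basin lag t_L = 8 − 1.7810 = 6.22 h.

t_L ≈ 6.22 h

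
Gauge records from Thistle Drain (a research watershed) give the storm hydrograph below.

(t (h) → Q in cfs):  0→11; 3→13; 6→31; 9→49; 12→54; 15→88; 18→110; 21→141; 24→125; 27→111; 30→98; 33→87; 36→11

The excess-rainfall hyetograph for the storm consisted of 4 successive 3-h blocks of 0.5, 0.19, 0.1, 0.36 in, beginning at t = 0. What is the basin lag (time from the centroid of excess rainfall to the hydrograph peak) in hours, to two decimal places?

t_L ≈ 15.67 h

Centroid of excess rainfall: t_c = Σ P_i·t̄_i / ΣP_i = 5.3348 h (block centres at 1.5, 4.5, 7.5, 10.5 h).
Hydrograph peak occurs at t = 21 h, so basin lag t_L = 21 − 5.3348 = 15.67 h.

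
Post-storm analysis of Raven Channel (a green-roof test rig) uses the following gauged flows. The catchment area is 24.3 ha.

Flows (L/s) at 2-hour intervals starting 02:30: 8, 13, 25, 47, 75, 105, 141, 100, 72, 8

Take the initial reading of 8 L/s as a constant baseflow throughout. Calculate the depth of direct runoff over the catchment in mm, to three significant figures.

d ≈ 15.2 mm

Direct runoff: 0.0, 5.0, 17.0, 39.0, 67.0, 97.0, 133.0, 92.0, 64.0, 0.0 L/s; ΣQ_DR = 514.0 L/s.
V = ΣQ_DR · Δt = 514.0 × 7200 s = 3.701 × 10^6 L.
Over A = 24.3 ha, depth = V / A = 15.2 mm.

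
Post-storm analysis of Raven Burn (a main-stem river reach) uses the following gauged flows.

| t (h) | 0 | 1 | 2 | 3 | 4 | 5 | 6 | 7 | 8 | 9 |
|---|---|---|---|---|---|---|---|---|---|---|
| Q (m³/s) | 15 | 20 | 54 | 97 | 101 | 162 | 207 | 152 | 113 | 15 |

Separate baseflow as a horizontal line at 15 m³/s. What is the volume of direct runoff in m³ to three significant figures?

V ≈ 2.83 × 10^6 m³

Direct-runoff ordinates (Q − Q_b): 0.0, 5.0, 39.0, 82.0, 86.0, 147.0, 192.0, 137.0, 98.0, 0.0 m³/s.
ΣQ_DR = 786.0 m³/s.
With Δt = 1 h = 3600 s, V = ΣQ_DR · Δt = 786.0 × 3600 = 2.83 × 10^6 m³.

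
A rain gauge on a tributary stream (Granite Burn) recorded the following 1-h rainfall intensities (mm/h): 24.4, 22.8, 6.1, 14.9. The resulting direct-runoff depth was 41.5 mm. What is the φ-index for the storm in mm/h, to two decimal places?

φ ≈ 6.87 mm/h

Only the 3 blocks with intensity above φ contribute runoff: 24.4, 22.8, 14.9 mm/h.
Σ(I−φ)·Δt = d  ⇒  (24.4+22.8+14.9 − 3φ)·1 = 41.5
φ = (62.10 − 41.5/1) / 3 = 6.87 mm/h.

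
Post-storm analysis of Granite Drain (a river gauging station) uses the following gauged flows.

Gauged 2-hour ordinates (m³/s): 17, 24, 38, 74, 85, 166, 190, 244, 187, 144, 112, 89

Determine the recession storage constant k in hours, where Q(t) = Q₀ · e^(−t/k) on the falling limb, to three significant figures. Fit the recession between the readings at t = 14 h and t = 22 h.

On the falling limb, Q drops from 244 to 89 m³/s between t = 14 h and t = 22 h (Δt = 8 h).
k = −Δt / ln(Q₂/Q₁) = −8 / ln(89/244) = 7.93 h.

k ≈ 7.93 h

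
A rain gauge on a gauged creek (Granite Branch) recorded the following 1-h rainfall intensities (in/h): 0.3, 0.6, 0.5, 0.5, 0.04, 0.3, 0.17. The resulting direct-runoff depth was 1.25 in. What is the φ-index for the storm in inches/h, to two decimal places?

φ ≈ 0.19 in/h

Only the 5 blocks with intensity above φ contribute runoff: 0.3, 0.6, 0.5, 0.5, 0.3 in/h.
Σ(I−φ)·Δt = d  ⇒  (0.3+0.6+0.5+0.5+0.3 − 5φ)·1 = 1.25
φ = (2.200 − 1.25/1) / 5 = 0.19 in/h.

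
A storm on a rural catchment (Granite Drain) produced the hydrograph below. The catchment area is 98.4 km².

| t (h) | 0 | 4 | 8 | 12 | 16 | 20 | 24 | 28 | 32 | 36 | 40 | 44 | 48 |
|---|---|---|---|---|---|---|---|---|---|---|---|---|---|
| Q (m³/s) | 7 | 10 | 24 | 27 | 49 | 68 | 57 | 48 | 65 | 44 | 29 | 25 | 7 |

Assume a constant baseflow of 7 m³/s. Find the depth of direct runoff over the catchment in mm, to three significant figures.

d ≈ 54.0 mm

Direct runoff: 0.0, 3.0, 17.0, 20.0, 42.0, 61.0, 50.0, 41.0, 58.0, 37.0, 22.0, 18.0, 0.0 m³/s; ΣQ_DR = 369.0 m³/s.
V = ΣQ_DR · Δt = 369.0 × 14400 s = 5.314 × 10^6 m³.
Over A = 98.4 km², depth = V / A = 54.0 mm.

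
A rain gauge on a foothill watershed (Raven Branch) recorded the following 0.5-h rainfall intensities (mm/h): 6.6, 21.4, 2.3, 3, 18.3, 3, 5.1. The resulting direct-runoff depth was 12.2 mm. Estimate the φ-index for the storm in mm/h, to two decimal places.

φ ≈ 7.65 mm/h

Only the 2 blocks with intensity above φ contribute runoff: 21.4, 18.3 mm/h.
Σ(I−φ)·Δt = d  ⇒  (21.4+18.3 − 2φ)·0.5 = 12.2
φ = (39.70 − 12.2/0.5) / 2 = 7.65 mm/h.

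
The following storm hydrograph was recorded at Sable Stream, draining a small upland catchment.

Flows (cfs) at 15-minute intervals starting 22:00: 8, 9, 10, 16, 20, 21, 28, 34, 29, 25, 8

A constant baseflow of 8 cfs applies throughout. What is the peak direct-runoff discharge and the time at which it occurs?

Q_p = 26.0 cfs at t = 23:45

Subtracting baseflow gives direct-runoff ordinates: 0.0, 1.0, 2.0, 8.0, 12.0, 13.0, 20.0, 26.0, 21.0, 17.0, 0.0 cfs.
The maximum is 26.0 cfs, occurring at the reading for t = 23:45.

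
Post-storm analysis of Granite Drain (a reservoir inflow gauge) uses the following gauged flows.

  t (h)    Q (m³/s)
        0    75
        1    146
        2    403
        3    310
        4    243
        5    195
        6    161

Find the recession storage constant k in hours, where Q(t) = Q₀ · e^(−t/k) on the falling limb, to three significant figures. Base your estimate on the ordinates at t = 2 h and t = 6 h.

On the falling limb, Q drops from 403 to 161 m³/s between t = 2 h and t = 6 h (Δt = 4 h).
k = −Δt / ln(Q₂/Q₁) = −4 / ln(161/403) = 4.36 h.

k ≈ 4.36 h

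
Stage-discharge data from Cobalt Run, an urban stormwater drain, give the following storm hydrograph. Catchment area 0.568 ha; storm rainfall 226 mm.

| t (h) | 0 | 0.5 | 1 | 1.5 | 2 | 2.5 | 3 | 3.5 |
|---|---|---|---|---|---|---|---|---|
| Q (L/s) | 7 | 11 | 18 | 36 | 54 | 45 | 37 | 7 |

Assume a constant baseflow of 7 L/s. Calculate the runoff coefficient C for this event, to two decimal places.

C ≈ 0.22

ΣQ_DR = 159.0 L/s; V = ΣQ_DR·Δt = 2.862 × 10^5 L.
Runoff depth d = V / A = 50.39 mm.
C = d / P = 50.39 / 226 = 0.22.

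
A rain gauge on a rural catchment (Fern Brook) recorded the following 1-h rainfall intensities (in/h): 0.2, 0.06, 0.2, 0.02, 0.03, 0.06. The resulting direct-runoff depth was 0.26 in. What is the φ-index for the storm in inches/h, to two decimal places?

φ ≈ 0.07 in/h

Only the 2 blocks with intensity above φ contribute runoff: 0.2, 0.2 in/h.
Σ(I−φ)·Δt = d  ⇒  (0.2+0.2 − 2φ)·1 = 0.26
φ = (0.4000 − 0.26/1) / 2 = 0.07 in/h.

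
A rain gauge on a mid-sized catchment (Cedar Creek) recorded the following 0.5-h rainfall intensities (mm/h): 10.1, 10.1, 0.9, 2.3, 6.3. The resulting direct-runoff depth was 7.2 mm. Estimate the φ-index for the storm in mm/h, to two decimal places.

φ ≈ 4.03 mm/h

Only the 3 blocks with intensity above φ contribute runoff: 10.1, 10.1, 6.3 mm/h.
Σ(I−φ)·Δt = d  ⇒  (10.1+10.1+6.3 − 3φ)·0.5 = 7.2
φ = (26.50 − 7.2/0.5) / 3 = 4.03 mm/h.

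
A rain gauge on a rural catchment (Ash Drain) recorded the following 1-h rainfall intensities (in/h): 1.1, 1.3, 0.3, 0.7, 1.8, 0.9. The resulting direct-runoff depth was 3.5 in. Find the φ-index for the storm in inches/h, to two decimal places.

Only the 5 blocks with intensity above φ contribute runoff: 1.1, 1.3, 0.7, 1.8, 0.9 in/h.
Σ(I−φ)·Δt = d  ⇒  (1.1+1.3+0.7+1.8+0.9 − 5φ)·1 = 3.5
φ = (5.800 − 3.5/1) / 5 = 0.46 in/h.

φ ≈ 0.46 in/h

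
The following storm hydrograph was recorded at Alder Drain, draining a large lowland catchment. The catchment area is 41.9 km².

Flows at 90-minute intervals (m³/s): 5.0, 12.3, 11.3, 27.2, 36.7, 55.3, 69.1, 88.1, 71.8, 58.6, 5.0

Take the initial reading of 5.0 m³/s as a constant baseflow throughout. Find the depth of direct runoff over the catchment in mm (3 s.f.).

Direct runoff: 0.0, 7.3, 6.3, 22.2, 31.7, 50.3, 64.1, 83.1, 66.8, 53.6, 0.0 m³/s; ΣQ_DR = 385.4 m³/s.
V = ΣQ_DR · Δt = 385.4 × 5400 s = 2.081 × 10^6 m³.
Over A = 41.9 km², depth = V / A = 49.7 mm.

d ≈ 49.7 mm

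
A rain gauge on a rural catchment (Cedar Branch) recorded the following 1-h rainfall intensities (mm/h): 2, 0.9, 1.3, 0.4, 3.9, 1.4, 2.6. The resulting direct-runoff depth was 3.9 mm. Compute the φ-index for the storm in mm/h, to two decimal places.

Only the 3 blocks with intensity above φ contribute runoff: 2, 3.9, 2.6 mm/h.
Σ(I−φ)·Δt = d  ⇒  (2+3.9+2.6 − 3φ)·1 = 3.9
φ = (8.500 − 3.9/1) / 3 = 1.53 mm/h.

φ ≈ 1.53 mm/h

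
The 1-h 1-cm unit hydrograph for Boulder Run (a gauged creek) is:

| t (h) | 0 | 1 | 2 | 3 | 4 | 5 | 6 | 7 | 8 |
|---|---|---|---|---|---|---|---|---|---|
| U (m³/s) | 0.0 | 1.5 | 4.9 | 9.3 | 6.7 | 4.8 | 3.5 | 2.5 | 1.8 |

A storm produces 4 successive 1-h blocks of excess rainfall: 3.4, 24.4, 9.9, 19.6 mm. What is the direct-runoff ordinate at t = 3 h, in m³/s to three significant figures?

By discrete convolution, Q_j = Σ (P_i / 10 mm) · U_{j−i}.
At t = 3 h (j=3): Q = (3.4/10)·9.3 + (24.4/10)·4.9 + (9.9/10)·1.5 + (19.6/10)·0.0 = 16.6 m³/s.

Q ≈ 16.6 m³/s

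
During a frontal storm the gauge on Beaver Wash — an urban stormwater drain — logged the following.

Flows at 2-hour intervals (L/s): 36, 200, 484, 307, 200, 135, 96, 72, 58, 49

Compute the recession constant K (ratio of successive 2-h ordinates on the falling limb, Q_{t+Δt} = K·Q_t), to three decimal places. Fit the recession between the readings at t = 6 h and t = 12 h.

Using the recession-limb readings at t = 6 h and t = 12 h: Q falls from 307 to 96 L/s over 3 intervals.
K = (Q₂/Q₁)^(1/3) = (96/307)^(1/3) = 0.679.

K ≈ 0.679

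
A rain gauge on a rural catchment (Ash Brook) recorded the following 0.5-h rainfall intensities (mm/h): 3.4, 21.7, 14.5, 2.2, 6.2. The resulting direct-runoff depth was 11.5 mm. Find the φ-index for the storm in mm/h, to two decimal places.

φ ≈ 6.60 mm/h

Only the 2 blocks with intensity above φ contribute runoff: 21.7, 14.5 mm/h.
Σ(I−φ)·Δt = d  ⇒  (21.7+14.5 − 2φ)·0.5 = 11.5
φ = (36.20 − 11.5/0.5) / 2 = 6.60 mm/h.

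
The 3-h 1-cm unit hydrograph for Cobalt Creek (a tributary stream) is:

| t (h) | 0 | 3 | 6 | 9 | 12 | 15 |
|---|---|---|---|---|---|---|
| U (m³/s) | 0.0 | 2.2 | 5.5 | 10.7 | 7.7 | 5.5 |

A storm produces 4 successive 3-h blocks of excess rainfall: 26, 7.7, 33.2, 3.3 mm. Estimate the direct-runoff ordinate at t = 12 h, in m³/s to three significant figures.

By discrete convolution, Q_j = Σ (P_i / 10 mm) · U_{j−i}.
At t = 12 h (j=4): Q = (26/10)·7.7 + (7.7/10)·10.7 + (33.2/10)·5.5 + (3.3/10)·2.2 = 47.2 m³/s.

Q ≈ 47.2 m³/s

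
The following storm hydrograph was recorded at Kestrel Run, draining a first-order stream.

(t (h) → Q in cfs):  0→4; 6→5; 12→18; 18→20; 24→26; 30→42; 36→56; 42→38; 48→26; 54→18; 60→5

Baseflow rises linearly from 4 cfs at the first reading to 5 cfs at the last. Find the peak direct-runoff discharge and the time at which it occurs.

Subtracting baseflow gives direct-runoff ordinates: 0.00, 0.90, 13.80, 15.70, 21.60, 37.50, 51.40, 33.30, 21.20, 13.10, 0.00 cfs.
The maximum is 51.40 cfs, occurring at the reading for t = 36 h.

Q_p = 51.40 cfs at t = 36 h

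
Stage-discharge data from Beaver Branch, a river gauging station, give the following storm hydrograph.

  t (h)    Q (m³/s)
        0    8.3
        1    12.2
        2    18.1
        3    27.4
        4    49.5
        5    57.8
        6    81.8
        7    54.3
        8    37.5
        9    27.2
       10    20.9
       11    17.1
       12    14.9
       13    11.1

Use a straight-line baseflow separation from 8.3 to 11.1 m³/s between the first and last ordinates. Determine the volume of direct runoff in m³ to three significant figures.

V ≈ 1.09 × 10^6 m³

Direct-runoff ordinates (Q − Q_b): 0.00, 3.68, 9.37, 18.45, 40.34, 48.42, 72.21, 44.49, 27.48, 16.96, 10.45, 6.43, 4.02, 0.00 m³/s.
ΣQ_DR = 302.3 m³/s.
With Δt = 1 h = 3600 s, V = ΣQ_DR · Δt = 302.3 × 3600 = 1.09 × 10^6 m³.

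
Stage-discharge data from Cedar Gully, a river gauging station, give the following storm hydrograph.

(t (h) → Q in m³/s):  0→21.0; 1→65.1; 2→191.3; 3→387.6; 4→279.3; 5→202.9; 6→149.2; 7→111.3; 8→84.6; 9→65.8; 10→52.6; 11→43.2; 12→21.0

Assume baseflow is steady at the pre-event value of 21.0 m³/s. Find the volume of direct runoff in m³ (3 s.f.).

Direct-runoff ordinates (Q − Q_b): 0.0, 44.1, 170.3, 366.6, 258.3, 181.9, 128.2, 90.3, 63.6, 44.8, 31.6, 22.2, 0.0 m³/s.
ΣQ_DR = 1402 m³/s.
With Δt = 1 h = 3600 s, V = ΣQ_DR · Δt = 1402 × 3600 = 5.05 × 10^6 m³.

V ≈ 5.05 × 10^6 m³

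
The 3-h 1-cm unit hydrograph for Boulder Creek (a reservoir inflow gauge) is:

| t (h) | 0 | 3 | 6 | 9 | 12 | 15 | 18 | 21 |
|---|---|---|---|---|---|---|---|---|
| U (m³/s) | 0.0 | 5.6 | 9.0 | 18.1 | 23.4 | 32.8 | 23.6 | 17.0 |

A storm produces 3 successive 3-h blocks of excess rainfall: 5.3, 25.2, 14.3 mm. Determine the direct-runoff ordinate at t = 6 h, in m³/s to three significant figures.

Q ≈ 18.9 m³/s

By discrete convolution, Q_j = Σ (P_i / 10 mm) · U_{j−i}.
At t = 6 h (j=2): Q = (5.3/10)·9.0 + (25.2/10)·5.6 + (14.3/10)·0.0 = 18.9 m³/s.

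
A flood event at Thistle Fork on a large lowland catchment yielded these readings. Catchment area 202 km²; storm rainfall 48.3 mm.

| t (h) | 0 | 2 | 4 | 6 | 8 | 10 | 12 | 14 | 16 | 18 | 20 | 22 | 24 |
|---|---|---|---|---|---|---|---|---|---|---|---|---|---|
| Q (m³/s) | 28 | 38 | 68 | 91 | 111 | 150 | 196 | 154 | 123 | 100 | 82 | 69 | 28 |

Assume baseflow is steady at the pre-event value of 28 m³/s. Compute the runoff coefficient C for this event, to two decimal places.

ΣQ_DR = 874.0 m³/s; V = ΣQ_DR·Δt = 6.293 × 10^6 m³.
Runoff depth d = V / A = 31.15 mm.
C = d / P = 31.15 / 48.3 = 0.64.

C ≈ 0.64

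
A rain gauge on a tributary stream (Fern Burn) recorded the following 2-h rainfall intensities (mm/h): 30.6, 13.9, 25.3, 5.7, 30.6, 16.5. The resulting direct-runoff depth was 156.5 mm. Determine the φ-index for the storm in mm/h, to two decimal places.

φ ≈ 7.73 mm/h

Only the 5 blocks with intensity above φ contribute runoff: 30.6, 13.9, 25.3, 30.6, 16.5 mm/h.
Σ(I−φ)·Δt = d  ⇒  (30.6+13.9+25.3+30.6+16.5 − 5φ)·2 = 156.5
φ = (116.9 − 156.5/2) / 5 = 7.73 mm/h.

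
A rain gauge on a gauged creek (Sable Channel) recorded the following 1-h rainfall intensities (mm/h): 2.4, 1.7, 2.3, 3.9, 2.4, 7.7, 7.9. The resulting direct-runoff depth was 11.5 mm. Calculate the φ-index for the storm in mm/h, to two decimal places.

φ ≈ 2.67 mm/h

Only the 3 blocks with intensity above φ contribute runoff: 3.9, 7.7, 7.9 mm/h.
Σ(I−φ)·Δt = d  ⇒  (3.9+7.7+7.9 − 3φ)·1 = 11.5
φ = (19.50 − 11.5/1) / 3 = 2.67 mm/h.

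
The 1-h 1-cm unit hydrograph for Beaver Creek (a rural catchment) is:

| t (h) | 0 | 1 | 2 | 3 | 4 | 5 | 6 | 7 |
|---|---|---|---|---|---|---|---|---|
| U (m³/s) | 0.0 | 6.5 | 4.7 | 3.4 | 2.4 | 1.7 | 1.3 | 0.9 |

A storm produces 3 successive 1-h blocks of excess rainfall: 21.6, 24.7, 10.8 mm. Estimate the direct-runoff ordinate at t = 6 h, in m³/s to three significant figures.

By discrete convolution, Q_j = Σ (P_i / 10 mm) · U_{j−i}.
At t = 6 h (j=6): Q = (21.6/10)·1.3 + (24.7/10)·1.7 + (10.8/10)·2.4 = 9.60 m³/s.

Q ≈ 9.60 m³/s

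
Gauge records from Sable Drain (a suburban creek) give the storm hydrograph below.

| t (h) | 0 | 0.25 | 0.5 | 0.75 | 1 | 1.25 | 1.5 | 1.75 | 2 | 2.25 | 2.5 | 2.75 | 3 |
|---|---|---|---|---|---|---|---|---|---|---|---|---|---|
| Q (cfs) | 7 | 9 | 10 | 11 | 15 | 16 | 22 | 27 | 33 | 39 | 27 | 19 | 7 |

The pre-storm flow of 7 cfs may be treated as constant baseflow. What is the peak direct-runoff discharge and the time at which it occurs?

Q_p = 32.0 cfs at t = 2.25 h

Subtracting baseflow gives direct-runoff ordinates: 0.0, 2.0, 3.0, 4.0, 8.0, 9.0, 15.0, 20.0, 26.0, 32.0, 20.0, 12.0, 0.0 cfs.
The maximum is 32.0 cfs, occurring at the reading for t = 2.25 h.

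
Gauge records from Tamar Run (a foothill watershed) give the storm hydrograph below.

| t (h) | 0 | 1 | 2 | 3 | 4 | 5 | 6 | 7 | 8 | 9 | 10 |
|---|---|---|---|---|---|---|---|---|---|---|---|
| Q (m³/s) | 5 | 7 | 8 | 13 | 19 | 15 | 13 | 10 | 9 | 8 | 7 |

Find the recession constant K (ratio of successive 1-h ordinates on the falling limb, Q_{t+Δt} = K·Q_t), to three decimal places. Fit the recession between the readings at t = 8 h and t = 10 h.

K ≈ 0.882

Using the recession-limb readings at t = 8 h and t = 10 h: Q falls from 9 to 7 m³/s over 2 intervals.
K = (Q₂/Q₁)^(1/2) = (7/9)^(1/2) = 0.882.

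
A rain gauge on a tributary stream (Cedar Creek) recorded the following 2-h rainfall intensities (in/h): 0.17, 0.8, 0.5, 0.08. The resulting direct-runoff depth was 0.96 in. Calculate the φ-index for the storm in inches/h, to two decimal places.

φ ≈ 0.41 in/h

Only the 2 blocks with intensity above φ contribute runoff: 0.8, 0.5 in/h.
Σ(I−φ)·Δt = d  ⇒  (0.8+0.5 − 2φ)·2 = 0.96
φ = (1.300 − 0.96/2) / 2 = 0.41 in/h.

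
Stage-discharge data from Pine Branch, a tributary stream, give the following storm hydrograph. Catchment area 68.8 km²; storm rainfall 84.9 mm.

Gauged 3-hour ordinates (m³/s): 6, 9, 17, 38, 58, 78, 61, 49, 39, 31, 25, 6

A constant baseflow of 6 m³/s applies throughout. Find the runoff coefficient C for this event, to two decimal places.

ΣQ_DR = 345.0 m³/s; V = ΣQ_DR·Δt = 3.726 × 10^6 m³.
Runoff depth d = V / A = 54.16 mm.
C = d / P = 54.16 / 84.9 = 0.64.

C ≈ 0.64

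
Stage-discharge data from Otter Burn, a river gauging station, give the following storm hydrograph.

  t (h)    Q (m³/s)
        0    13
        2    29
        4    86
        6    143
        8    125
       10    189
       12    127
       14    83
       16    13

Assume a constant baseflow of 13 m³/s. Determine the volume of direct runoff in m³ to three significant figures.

V ≈ 4.98 × 10^6 m³

Direct-runoff ordinates (Q − Q_b): 0.0, 16.0, 73.0, 130.0, 112.0, 176.0, 114.0, 70.0, 0.0 m³/s.
ΣQ_DR = 691.0 m³/s.
With Δt = 2 h = 7200 s, V = ΣQ_DR · Δt = 691.0 × 7200 = 4.98 × 10^6 m³.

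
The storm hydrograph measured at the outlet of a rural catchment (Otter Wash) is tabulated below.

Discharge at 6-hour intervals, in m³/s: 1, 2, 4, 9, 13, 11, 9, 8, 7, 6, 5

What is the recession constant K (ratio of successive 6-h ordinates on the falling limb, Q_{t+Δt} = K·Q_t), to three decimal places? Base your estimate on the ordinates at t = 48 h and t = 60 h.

Using the recession-limb readings at t = 48 h and t = 60 h: Q falls from 7 to 5 m³/s over 2 intervals.
K = (Q₂/Q₁)^(1/2) = (5/7)^(1/2) = 0.845.

K ≈ 0.845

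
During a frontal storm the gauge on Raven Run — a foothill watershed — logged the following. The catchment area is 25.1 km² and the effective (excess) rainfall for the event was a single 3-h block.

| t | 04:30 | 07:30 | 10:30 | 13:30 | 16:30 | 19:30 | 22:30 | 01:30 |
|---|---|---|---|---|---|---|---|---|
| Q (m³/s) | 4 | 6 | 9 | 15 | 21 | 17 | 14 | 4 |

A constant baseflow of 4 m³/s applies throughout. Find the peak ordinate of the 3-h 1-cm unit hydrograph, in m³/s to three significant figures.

Direct runoff: 0.0, 2.0, 5.0, 11.0, 17.0, 13.0, 10.0, 0.0 m³/s; ΣQ_DR = 58.00 m³/s, peak = 17.0 m³/s.
Runoff depth d = ΣQ_DR·Δt / A = 58.00 × 10800 / (25.1 km²) = 24.96 mm.
The 1-cm UH is the DRH scaled by (10 mm)/d, so U_p = 17.0 × 10/24.96 = 6.81 m³/s.

U_p ≈ 6.81 m³/s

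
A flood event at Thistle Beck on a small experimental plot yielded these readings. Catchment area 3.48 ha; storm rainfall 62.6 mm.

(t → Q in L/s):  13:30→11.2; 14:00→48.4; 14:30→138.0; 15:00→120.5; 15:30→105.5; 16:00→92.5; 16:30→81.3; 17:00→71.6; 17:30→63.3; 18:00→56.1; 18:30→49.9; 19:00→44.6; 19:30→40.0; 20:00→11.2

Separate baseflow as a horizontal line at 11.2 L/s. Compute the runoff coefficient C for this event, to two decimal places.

ΣQ_DR = 777.3 L/s; V = ΣQ_DR·Δt = 1.399 × 10^6 L.
Runoff depth d = V / A = 40.21 mm.
C = d / P = 40.21 / 62.6 = 0.64.

C ≈ 0.64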